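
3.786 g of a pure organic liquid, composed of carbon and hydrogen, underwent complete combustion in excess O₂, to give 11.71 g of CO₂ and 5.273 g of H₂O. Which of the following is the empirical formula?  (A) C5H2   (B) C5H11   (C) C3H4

(B) C5H11

mol C = 11.71 g CO₂ ÷ 44.009 g/mol = 0.26608 mol
mol H = 2 × 5.273 g H₂O ÷ 18.015 g/mol = 0.58540 mol
Divide by the smallest (0.26608 mol): C 1.000, H 2.200
Multiplying each by 5 gives whole numbers: C 5.00, H 11.00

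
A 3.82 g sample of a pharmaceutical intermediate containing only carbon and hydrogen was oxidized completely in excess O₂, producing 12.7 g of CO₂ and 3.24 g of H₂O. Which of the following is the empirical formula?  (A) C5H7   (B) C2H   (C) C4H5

mol C = 12.7 g CO₂ ÷ 44.009 g/mol = 0.2886 mol
mol H = 2 × 3.24 g H₂O ÷ 18.015 g/mol = 0.3597 mol
Divide by the smallest (0.2886 mol): C 1.000, H 1.246
Multiplying each by 4 gives whole numbers: C 4.00, H 4.99

(C) C4H5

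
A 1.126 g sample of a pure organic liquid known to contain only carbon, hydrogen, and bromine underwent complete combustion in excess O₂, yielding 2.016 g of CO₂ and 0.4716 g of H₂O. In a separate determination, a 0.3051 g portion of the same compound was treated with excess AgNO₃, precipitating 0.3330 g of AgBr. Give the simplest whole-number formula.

mol C = 2.016 g CO₂ ÷ 44.009 g/mol = 0.045809 mol
mol H = 2 × 0.4716 g H₂O ÷ 18.015 g/mol = 0.052356 mol
From the AgBr data: mol Br per gram of compound = (0.3330 ÷ 187.772) ÷ 0.3051 = 0.0058126 mol/g, so in the 1.126 g combustion sample mol Br = 0.0065450 mol
Divide by the smallest (0.0065450 mol): C 6.999, H 7.999, Br 1.000

C7H8Br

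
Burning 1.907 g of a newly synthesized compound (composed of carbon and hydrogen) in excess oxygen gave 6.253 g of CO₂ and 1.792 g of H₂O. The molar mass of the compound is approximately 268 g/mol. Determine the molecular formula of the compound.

mol C = 6.253 g CO₂ ÷ 44.009 g/mol = 0.14208 mol
mol H = 2 × 1.792 g H₂O ÷ 18.015 g/mol = 0.19895 mol
Divide by the smallest (0.14208 mol): C 1.000, H 1.400
Multiplying each by 5 gives whole numbers: C 5.00, H 7.00
Empirical formula: C5H7
Empirical-formula mass = 67.11 g/mol; 268 ÷ 67.11 ≈ 4, so the molecular formula is C20H28.

C20H28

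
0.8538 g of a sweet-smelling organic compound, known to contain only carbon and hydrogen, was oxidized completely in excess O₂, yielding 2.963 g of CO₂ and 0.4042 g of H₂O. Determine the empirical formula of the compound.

C3H2

mol C = 2.963 g CO₂ ÷ 44.009 g/mol = 0.067327 mol
mol H = 2 × 0.4042 g H₂O ÷ 18.015 g/mol = 0.044874 mol
Divide by the smallest (0.044874 mol): C 1.500, H 1.000
Multiplying each by 2 gives whole numbers: C 3.00, H 2.00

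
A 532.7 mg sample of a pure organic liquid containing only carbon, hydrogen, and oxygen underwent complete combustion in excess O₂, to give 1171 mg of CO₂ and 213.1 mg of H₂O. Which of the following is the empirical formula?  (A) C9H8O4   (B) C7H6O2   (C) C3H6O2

(A) C9H8O4

mol C = 1.171 g CO₂ ÷ 44.009 g/mol = 0.026608 mol
mol H = 2 × 0.2131 g H₂O ÷ 18.015 g/mol = 0.023658 mol
mass O = 0.5327 − (0.31959 + 0.023847) = 0.18926 g → mol O = 0.18926 ÷ 15.999 = 0.011830 mol
Divide by the smallest (0.011830 mol): C 2.249, H 2.000, O 1.000
Multiplying each by 4 gives whole numbers: C 9.00, H 8.00, O 4.00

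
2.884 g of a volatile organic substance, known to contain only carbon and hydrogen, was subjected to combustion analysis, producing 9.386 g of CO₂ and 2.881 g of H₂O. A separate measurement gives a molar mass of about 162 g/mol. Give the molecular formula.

C12H18

mol C = 9.386 g CO₂ ÷ 44.009 g/mol = 0.21327 mol
mol H = 2 × 2.881 g H₂O ÷ 18.015 g/mol = 0.31984 mol
Divide by the smallest (0.21327 mol): C 1.000, H 1.500
Multiplying each by 2 gives whole numbers: C 2.00, H 3.00
Empirical formula: C2H3
Empirical-formula mass = 27.05 g/mol; 162 ÷ 27.05 ≈ 6, so the molecular formula is C12H18.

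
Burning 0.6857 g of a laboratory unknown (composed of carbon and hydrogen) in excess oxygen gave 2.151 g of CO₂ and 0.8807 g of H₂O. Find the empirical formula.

mol C = 2.151 g CO₂ ÷ 44.009 g/mol = 0.048876 mol
mol H = 2 × 0.8807 g H₂O ÷ 18.015 g/mol = 0.097774 mol
Divide by the smallest (0.048876 mol): C 1.000, H 2.000

CH2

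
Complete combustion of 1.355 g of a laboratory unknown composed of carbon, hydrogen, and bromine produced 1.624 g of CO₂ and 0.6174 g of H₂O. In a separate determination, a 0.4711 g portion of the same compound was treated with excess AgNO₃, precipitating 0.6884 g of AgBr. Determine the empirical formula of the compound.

mol C = 1.624 g CO₂ ÷ 44.009 g/mol = 0.036902 mol
mol H = 2 × 0.6174 g H₂O ÷ 18.015 g/mol = 0.068543 mol
From the AgBr data: mol Br per gram of compound = (0.6884 ÷ 187.772) ÷ 0.4711 = 0.0077821 mol/g, so in the 1.355 g combustion sample mol Br = 0.010545 mol
Divide by the smallest (0.010545 mol): C 3.500, H 6.500, Br 1.000
Multiplying each by 2 gives whole numbers: C 7.00, H 13.00, Br 2.00

C7H13Br2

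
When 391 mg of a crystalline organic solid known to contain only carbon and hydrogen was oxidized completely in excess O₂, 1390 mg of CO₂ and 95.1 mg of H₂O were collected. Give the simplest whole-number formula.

mol C = 1.39 g CO₂ ÷ 44.009 g/mol = 0.03158 mol
mol H = 2 × 0.0951 g H₂O ÷ 18.015 g/mol = 0.01056 mol
Divide by the smallest (0.01056 mol): C 2.992, H 1.000

C3H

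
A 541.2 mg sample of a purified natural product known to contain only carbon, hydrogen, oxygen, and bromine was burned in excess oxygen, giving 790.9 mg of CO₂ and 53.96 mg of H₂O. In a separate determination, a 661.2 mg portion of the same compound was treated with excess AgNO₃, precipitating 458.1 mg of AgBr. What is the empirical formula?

mol C = 0.7909 g CO₂ ÷ 44.009 g/mol = 0.017971 mol
mol H = 2 × 0.05396 g H₂O ÷ 18.015 g/mol = 0.0059906 mol
From the AgBr data: mol Br per gram of compound = (0.4581 ÷ 187.772) ÷ 0.6612 = 0.0036897 mol/g, so in the 0.5412 g combustion sample mol Br = 0.0019969 mol
mass O = 0.5412 − (0.21585 + 0.0060385 + 0.15956) = 0.15975 g → mol O = 0.15975 ÷ 15.999 = 0.0099849 mol
Divide by the smallest (0.0019969 mol): C 9.000, H 3.000, Br 1.000, O 5.000

C9H3BrO5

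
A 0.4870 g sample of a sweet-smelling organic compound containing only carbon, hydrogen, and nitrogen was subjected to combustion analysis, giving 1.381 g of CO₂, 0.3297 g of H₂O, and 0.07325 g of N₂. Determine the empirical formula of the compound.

mol C = 1.381 g CO₂ ÷ 44.009 g/mol = 0.031380 mol
mol H = 2 × 0.3297 g H₂O ÷ 18.015 g/mol = 0.036603 mol
mol N = 2 × 0.07325 g N₂ ÷ 28.014 g/mol = 0.0052295 mol
Divide by the smallest (0.0052295 mol): C 6.001, H 6.999, N 1.000

C6H7N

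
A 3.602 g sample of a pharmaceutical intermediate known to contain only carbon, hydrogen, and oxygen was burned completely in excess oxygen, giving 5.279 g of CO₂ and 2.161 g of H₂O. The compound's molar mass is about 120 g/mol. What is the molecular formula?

C4H8O4

mol C = 5.279 g CO₂ ÷ 44.009 g/mol = 0.11995 mol
mol H = 2 × 2.161 g H₂O ÷ 18.015 g/mol = 0.23991 mol
mass O = 3.602 − (1.4408 + 0.24183) = 1.9194 g → mol O = 1.9194 ÷ 15.999 = 0.11997 mol
Divide by the smallest (0.11995 mol): C 1.000, H 2.000, O 1.000
Empirical formula: CH2O
Empirical-formula mass = 30.03 g/mol; 120 ÷ 30.03 ≈ 4, so the molecular formula is C4H8O4.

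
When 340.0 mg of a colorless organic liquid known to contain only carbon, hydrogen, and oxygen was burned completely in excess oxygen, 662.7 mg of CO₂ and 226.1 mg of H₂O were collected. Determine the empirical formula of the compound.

C9H15O5

mol C = 0.6627 g CO₂ ÷ 44.009 g/mol = 0.015058 mol
mol H = 2 × 0.2261 g H₂O ÷ 18.015 g/mol = 0.025101 mol
mass O = 0.3400 − (0.18087 + 0.025302) = 0.13383 g → mol O = 0.13383 ÷ 15.999 = 0.0083651 mol
Divide by the smallest (0.0083651 mol): C 1.800, H 3.001, O 1.000
Multiplying each by 5 gives whole numbers: C 9.00, H 15.00, O 5.00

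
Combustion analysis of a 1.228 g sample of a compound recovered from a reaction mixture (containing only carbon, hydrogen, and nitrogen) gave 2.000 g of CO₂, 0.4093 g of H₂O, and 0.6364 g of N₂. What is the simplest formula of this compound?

mol C = 2.000 g CO₂ ÷ 44.009 g/mol = 0.045445 mol
mol H = 2 × 0.4093 g H₂O ÷ 18.015 g/mol = 0.045440 mol
mol N = 2 × 0.6364 g N₂ ÷ 28.014 g/mol = 0.045434 mol
Divide by the smallest (0.045434 mol): C 1.000, H 1.000, N 1.000

CHN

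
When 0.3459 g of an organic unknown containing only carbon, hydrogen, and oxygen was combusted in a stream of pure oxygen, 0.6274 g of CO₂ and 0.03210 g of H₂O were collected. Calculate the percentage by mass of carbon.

mol C = 0.6274 g CO₂ ÷ 44.009 g/mol = 0.014256 mol
mol H = 2 × 0.03210 g H₂O ÷ 18.015 g/mol = 0.0035637 mol
mass O = 0.3459 − (0.17123 + 0.0035922) = 0.17108 g → mol O = 0.17108 ÷ 15.999 = 0.010693 mol
mass % C = 0.17123 g ÷ 0.3459 g × 100%

49.50%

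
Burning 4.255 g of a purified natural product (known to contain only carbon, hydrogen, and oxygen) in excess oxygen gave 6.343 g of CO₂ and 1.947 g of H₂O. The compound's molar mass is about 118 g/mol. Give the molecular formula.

mol C = 6.343 g CO₂ ÷ 44.009 g/mol = 0.14413 mol
mol H = 2 × 1.947 g H₂O ÷ 18.015 g/mol = 0.21615 mol
mass O = 4.255 − (1.7311 + 0.21788) = 2.3060 g → mol O = 2.3060 ÷ 15.999 = 0.14413 mol
Divide by the smallest (0.14413 mol): C 1.000, H 1.500, O 1.000
Multiplying each by 2 gives whole numbers: C 2.00, H 3.00, O 2.00
Empirical formula: C2H3O2
Empirical-formula mass = 59.04 g/mol; 118 ÷ 59.04 ≈ 2, so the molecular formula is C4H6O4.

C4H6O4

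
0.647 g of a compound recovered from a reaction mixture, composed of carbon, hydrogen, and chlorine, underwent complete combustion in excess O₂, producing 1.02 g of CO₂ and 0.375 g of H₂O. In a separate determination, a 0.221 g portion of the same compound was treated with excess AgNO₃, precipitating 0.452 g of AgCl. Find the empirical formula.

C5H9Cl2

mol C = 1.02 g CO₂ ÷ 44.009 g/mol = 0.02318 mol
mol H = 2 × 0.375 g H₂O ÷ 18.015 g/mol = 0.04163 mol
From the AgCl data: mol Cl per gram of compound = (0.452 ÷ 143.318) ÷ 0.221 = 0.01427 mol/g, so in the 0.647 g combustion sample mol Cl = 0.009233 mol
Divide by the smallest (0.009233 mol): C 2.510, H 4.509, Cl 1.000
Multiplying each by 2 gives whole numbers: C 5.02, H 9.02, Cl 2.00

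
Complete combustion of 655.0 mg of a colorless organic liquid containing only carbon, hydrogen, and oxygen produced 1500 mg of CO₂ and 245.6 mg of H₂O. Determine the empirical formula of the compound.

mol C = 1.500 g CO₂ ÷ 44.009 g/mol = 0.034084 mol
mol H = 2 × 0.2456 g H₂O ÷ 18.015 g/mol = 0.027266 mol
mass O = 0.6550 − (0.40938 + 0.027484) = 0.21813 g → mol O = 0.21813 ÷ 15.999 = 0.013634 mol
Divide by the smallest (0.013634 mol): C 2.500, H 2.000, O 1.000
Multiplying each by 2 gives whole numbers: C 5.00, H 4.00, O 2.00

C5H4O2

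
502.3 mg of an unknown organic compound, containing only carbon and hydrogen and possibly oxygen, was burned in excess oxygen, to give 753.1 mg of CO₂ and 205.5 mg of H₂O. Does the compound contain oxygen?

yes

mol C = 0.7531 g CO₂ ÷ 44.009 g/mol = 0.017112 mol
mol H = 2 × 0.2055 g H₂O ÷ 18.015 g/mol = 0.022814 mol
C and H account for only 0.22853 g of the 0.5023 g sample; the remaining 0.27377 g must be oxygen.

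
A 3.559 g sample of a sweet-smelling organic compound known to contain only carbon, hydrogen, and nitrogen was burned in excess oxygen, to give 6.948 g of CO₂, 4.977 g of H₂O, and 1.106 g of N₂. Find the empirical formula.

C2H7N

mol C = 6.948 g CO₂ ÷ 44.009 g/mol = 0.15788 mol
mol H = 2 × 4.977 g H₂O ÷ 18.015 g/mol = 0.55254 mol
mol N = 2 × 1.106 g N₂ ÷ 28.014 g/mol = 0.078961 mol
Divide by the smallest (0.078961 mol): C 1.999, H 6.998, N 1.000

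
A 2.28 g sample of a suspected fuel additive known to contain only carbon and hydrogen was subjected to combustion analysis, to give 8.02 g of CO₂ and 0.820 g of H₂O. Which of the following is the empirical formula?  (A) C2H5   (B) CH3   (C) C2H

mol C = 8.02 g CO₂ ÷ 44.009 g/mol = 0.1822 mol
mol H = 2 × 0.820 g H₂O ÷ 18.015 g/mol = 0.09104 mol
Divide by the smallest (0.09104 mol): C 2.002, H 1.000

(C) C2H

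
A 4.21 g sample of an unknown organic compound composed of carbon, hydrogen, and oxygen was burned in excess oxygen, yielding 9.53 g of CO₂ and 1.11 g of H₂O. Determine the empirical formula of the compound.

C7H4O3

mol C = 9.53 g CO₂ ÷ 44.009 g/mol = 0.2165 mol
mol H = 2 × 1.11 g H₂O ÷ 18.015 g/mol = 0.1232 mol
mass O = 4.21 − (2.601 + 0.1242) = 1.485 g → mol O = 1.485 ÷ 15.999 = 0.09281 mol
Divide by the smallest (0.09281 mol): C 2.333, H 1.328, O 1.000
Multiplying each by 3 gives whole numbers: C 7.00, H 3.98, O 3.00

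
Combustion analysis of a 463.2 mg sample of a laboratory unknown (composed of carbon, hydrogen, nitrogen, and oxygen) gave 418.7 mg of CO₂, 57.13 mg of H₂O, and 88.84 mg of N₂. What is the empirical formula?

C3H2N2O5

mol C = 0.4187 g CO₂ ÷ 44.009 g/mol = 0.0095140 mol
mol H = 2 × 0.05713 g H₂O ÷ 18.015 g/mol = 0.0063425 mol
mol N = 2 × 0.08884 g N₂ ÷ 28.014 g/mol = 0.0063425 mol
mass O = 0.4632 − (0.11427 + 0.0063932 + 0.088840) = 0.25369 g → mol O = 0.25369 ÷ 15.999 = 0.015857 mol
Divide by the smallest (0.0063425 mol): C 1.500, H 1.000, N 1.000, O 2.500
Multiplying each by 2 gives whole numbers: C 3.00, H 2.00, N 2.00, O 5.00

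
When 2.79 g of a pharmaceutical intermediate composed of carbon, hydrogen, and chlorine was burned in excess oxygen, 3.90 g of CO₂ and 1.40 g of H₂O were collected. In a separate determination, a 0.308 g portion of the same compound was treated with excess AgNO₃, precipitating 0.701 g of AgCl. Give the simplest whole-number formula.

mol C = 3.90 g CO₂ ÷ 44.009 g/mol = 0.08862 mol
mol H = 2 × 1.40 g H₂O ÷ 18.015 g/mol = 0.1554 mol
From the AgCl data: mol Cl per gram of compound = (0.701 ÷ 143.318) ÷ 0.308 = 0.01588 mol/g, so in the 2.79 g combustion sample mol Cl = 0.04431 mol
Divide by the smallest (0.04431 mol): C 2.000, H 3.508, Cl 1.000
Multiplying each by 2 gives whole numbers: C 4.00, H 7.02, Cl 2.00

C4H7Cl2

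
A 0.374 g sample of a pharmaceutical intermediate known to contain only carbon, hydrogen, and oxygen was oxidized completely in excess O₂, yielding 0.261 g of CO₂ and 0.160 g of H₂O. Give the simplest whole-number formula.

CH3O3

mol C = 0.261 g CO₂ ÷ 44.009 g/mol = 0.005931 mol
mol H = 2 × 0.160 g H₂O ÷ 18.015 g/mol = 0.01776 mol
mass O = 0.374 − (0.07123 + 0.01791) = 0.2849 g → mol O = 0.2849 ÷ 15.999 = 0.01781 mol
Divide by the smallest (0.005931 mol): C 1.000, H 2.995, O 3.002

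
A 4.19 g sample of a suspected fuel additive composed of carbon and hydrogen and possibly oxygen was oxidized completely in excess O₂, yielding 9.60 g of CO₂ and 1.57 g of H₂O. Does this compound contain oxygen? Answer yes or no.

yes

mol C = 9.60 g CO₂ ÷ 44.009 g/mol = 0.2181 mol
mol H = 2 × 1.57 g H₂O ÷ 18.015 g/mol = 0.1743 mol
C and H account for only 2.796 g of the 4.19 g sample; the remaining 1.394 g must be oxygen.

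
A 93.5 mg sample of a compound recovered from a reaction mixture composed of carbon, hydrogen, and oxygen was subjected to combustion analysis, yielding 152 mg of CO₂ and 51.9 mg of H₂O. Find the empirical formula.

C6H10O5

mol C = 0.152 g CO₂ ÷ 44.009 g/mol = 0.003454 mol
mol H = 2 × 0.0519 g H₂O ÷ 18.015 g/mol = 0.005762 mol
mass O = 0.0935 − (0.04148 + 0.005808) = 0.04621 g → mol O = 0.04621 ÷ 15.999 = 0.002888 mol
Divide by the smallest (0.002888 mol): C 1.196, H 1.995, O 1.000
Multiplying each by 5 gives whole numbers: C 5.98, H 9.97, O 5.00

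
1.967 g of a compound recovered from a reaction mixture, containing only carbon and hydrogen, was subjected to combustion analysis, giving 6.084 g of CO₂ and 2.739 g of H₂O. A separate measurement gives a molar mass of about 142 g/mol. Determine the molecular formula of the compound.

mol C = 6.084 g CO₂ ÷ 44.009 g/mol = 0.13824 mol
mol H = 2 × 2.739 g H₂O ÷ 18.015 g/mol = 0.30408 mol
Divide by the smallest (0.13824 mol): C 1.000, H 2.200
Multiplying each by 5 gives whole numbers: C 5.00, H 11.00
Empirical formula: C5H11
Empirical-formula mass = 71.14 g/mol; 142 ÷ 71.14 ≈ 2, so the molecular formula is C10H22.

C10H22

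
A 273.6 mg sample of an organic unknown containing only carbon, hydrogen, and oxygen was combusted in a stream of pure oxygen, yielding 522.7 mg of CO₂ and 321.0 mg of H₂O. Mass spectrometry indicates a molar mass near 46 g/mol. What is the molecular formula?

mol C = 0.5227 g CO₂ ÷ 44.009 g/mol = 0.011877 mol
mol H = 2 × 0.3210 g H₂O ÷ 18.015 g/mol = 0.035637 mol
mass O = 0.2736 − (0.14266 + 0.035922) = 0.095022 g → mol O = 0.095022 ÷ 15.999 = 0.0059392 mol
Divide by the smallest (0.0059392 mol): C 2.000, H 6.000, O 1.000
Empirical formula: C2H6O
Empirical-formula mass = 46.07 g/mol; 46 ÷ 46.07 ≈ 1, so the molecular formula is C2H6O.

C2H6O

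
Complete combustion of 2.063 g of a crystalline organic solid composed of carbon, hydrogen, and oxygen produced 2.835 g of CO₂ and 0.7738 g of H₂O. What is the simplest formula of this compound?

C6H8O7

mol C = 2.835 g CO₂ ÷ 44.009 g/mol = 0.064419 mol
mol H = 2 × 0.7738 g H₂O ÷ 18.015 g/mol = 0.085906 mol
mass O = 2.063 − (0.77373 + 0.086593) = 1.2027 g → mol O = 1.2027 ÷ 15.999 = 0.075172 mol
Divide by the smallest (0.064419 mol): C 1.000, H 1.334, O 1.167
Multiplying each by 6 gives whole numbers: C 6.00, H 8.00, O 7.00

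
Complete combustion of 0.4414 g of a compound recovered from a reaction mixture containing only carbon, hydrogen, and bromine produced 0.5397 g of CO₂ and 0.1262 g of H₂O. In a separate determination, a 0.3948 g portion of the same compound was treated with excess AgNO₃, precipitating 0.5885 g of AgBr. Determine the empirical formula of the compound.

C7H8Br2

mol C = 0.5397 g CO₂ ÷ 44.009 g/mol = 0.012263 mol
mol H = 2 × 0.1262 g H₂O ÷ 18.015 g/mol = 0.014011 mol
From the AgBr data: mol Br per gram of compound = (0.5885 ÷ 187.772) ÷ 0.3948 = 0.0079385 mol/g, so in the 0.4414 g combustion sample mol Br = 0.0035041 mol
Divide by the smallest (0.0035041 mol): C 3.500, H 3.998, Br 1.000
Multiplying each by 2 gives whole numbers: C 7.00, H 8.00, Br 2.00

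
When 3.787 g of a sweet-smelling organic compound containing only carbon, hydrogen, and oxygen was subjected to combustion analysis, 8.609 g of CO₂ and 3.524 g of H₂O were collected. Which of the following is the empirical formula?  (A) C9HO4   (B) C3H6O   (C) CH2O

(B) C3H6O

mol C = 8.609 g CO₂ ÷ 44.009 g/mol = 0.19562 mol
mol H = 2 × 3.524 g H₂O ÷ 18.015 g/mol = 0.39123 mol
mass O = 3.787 − (2.3496 + 0.39436) = 1.0431 g → mol O = 1.0431 ÷ 15.999 = 0.065195 mol
Divide by the smallest (0.065195 mol): C 3.001, H 6.001, O 1.000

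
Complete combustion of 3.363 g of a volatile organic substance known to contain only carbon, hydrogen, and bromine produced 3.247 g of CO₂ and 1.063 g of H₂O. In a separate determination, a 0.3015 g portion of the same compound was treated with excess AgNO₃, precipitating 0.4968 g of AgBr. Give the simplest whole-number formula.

mol C = 3.247 g CO₂ ÷ 44.009 g/mol = 0.073780 mol
mol H = 2 × 1.063 g H₂O ÷ 18.015 g/mol = 0.11801 mol
From the AgBr data: mol Br per gram of compound = (0.4968 ÷ 187.772) ÷ 0.3015 = 0.0087753 mol/g, so in the 3.363 g combustion sample mol Br = 0.029511 mol
Divide by the smallest (0.029511 mol): C 2.500, H 3.999, Br 1.000
Multiplying each by 2 gives whole numbers: C 5.00, H 8.00, Br 2.00

C5H8Br2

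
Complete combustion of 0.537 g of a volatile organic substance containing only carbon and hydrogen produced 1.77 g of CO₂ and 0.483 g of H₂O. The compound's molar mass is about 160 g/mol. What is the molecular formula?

mol C = 1.77 g CO₂ ÷ 44.009 g/mol = 0.04022 mol
mol H = 2 × 0.483 g H₂O ÷ 18.015 g/mol = 0.05362 mol
Divide by the smallest (0.04022 mol): C 1.000, H 1.333
Multiplying each by 3 gives whole numbers: C 3.00, H 4.00
Empirical formula: C3H4
Empirical-formula mass = 40.06 g/mol; 160 ÷ 40.06 ≈ 4, so the molecular formula is C12H16.

C12H16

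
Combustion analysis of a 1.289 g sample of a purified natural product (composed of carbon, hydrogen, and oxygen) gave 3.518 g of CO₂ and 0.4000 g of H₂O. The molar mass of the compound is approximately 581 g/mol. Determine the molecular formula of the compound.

C36H20O8

mol C = 3.518 g CO₂ ÷ 44.009 g/mol = 0.079938 mol
mol H = 2 × 0.4000 g H₂O ÷ 18.015 g/mol = 0.044407 mol
mass O = 1.289 − (0.96014 + 0.044763) = 0.28410 g → mol O = 0.28410 ÷ 15.999 = 0.017757 mol
Divide by the smallest (0.017757 mol): C 4.502, H 2.501, O 1.000
Multiplying each by 2 gives whole numbers: C 9.00, H 5.00, O 2.00
Empirical formula: C9H5O2
Empirical-formula mass = 145.14 g/mol; 581 ÷ 145.14 ≈ 4, so the molecular formula is C36H20O8.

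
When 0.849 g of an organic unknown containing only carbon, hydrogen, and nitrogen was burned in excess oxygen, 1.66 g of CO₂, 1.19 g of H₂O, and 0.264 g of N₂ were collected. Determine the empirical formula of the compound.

C2H7N

mol C = 1.66 g CO₂ ÷ 44.009 g/mol = 0.03772 mol
mol H = 2 × 1.19 g H₂O ÷ 18.015 g/mol = 0.1321 mol
mol N = 2 × 0.264 g N₂ ÷ 28.014 g/mol = 0.01885 mol
Divide by the smallest (0.01885 mol): C 2.001, H 7.009, N 1.000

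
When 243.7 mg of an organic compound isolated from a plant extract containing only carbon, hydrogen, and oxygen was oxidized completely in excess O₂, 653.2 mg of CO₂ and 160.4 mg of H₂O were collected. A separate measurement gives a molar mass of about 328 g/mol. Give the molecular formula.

mol C = 0.6532 g CO₂ ÷ 44.009 g/mol = 0.014842 mol
mol H = 2 × 0.1604 g H₂O ÷ 18.015 g/mol = 0.017807 mol
mass O = 0.2437 − (0.17827 + 0.017950) = 0.047478 g → mol O = 0.047478 ÷ 15.999 = 0.0029676 mol
Divide by the smallest (0.0029676 mol): C 5.002, H 6.001, O 1.000
Empirical formula: C5H6O
Empirical-formula mass = 82.10 g/mol; 328 ÷ 82.10 ≈ 4, so the molecular formula is C20H24O4.

C20H24O4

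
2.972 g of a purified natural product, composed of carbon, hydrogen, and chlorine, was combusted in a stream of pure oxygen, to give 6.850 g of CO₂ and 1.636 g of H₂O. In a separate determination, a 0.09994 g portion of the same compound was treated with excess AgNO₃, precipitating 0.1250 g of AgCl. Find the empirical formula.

mol C = 6.850 g CO₂ ÷ 44.009 g/mol = 0.15565 mol
mol H = 2 × 1.636 g H₂O ÷ 18.015 g/mol = 0.18163 mol
From the AgCl data: mol Cl per gram of compound = (0.1250 ÷ 143.318) ÷ 0.09994 = 0.0087271 mol/g, so in the 2.972 g combustion sample mol Cl = 0.025937 mol
Divide by the smallest (0.025937 mol): C 6.001, H 7.003, Cl 1.000

C6H7Cl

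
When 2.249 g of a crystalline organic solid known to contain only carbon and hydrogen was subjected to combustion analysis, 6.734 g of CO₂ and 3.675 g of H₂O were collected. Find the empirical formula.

C3H8

mol C = 6.734 g CO₂ ÷ 44.009 g/mol = 0.15301 mol
mol H = 2 × 3.675 g H₂O ÷ 18.015 g/mol = 0.40799 mol
Divide by the smallest (0.15301 mol): C 1.000, H 2.666
Multiplying each by 3 gives whole numbers: C 3.00, H 8.00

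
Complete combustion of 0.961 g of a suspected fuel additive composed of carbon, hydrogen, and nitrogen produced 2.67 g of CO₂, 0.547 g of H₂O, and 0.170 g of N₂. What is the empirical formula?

mol C = 2.67 g CO₂ ÷ 44.009 g/mol = 0.06067 mol
mol H = 2 × 0.547 g H₂O ÷ 18.015 g/mol = 0.06073 mol
mol N = 2 × 0.170 g N₂ ÷ 28.014 g/mol = 0.01214 mol
Divide by the smallest (0.01214 mol): C 4.999, H 5.004, N 1.000

C5H5N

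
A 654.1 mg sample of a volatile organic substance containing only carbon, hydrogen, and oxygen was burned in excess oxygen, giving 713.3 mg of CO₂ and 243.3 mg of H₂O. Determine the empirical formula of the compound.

mol C = 0.7133 g CO₂ ÷ 44.009 g/mol = 0.016208 mol
mol H = 2 × 0.2433 g H₂O ÷ 18.015 g/mol = 0.027011 mol
mass O = 0.6541 − (0.19467 + 0.027227) = 0.43220 g → mol O = 0.43220 ÷ 15.999 = 0.027014 mol
Divide by the smallest (0.016208 mol): C 1.000, H 1.667, O 1.667
Multiplying each by 3 gives whole numbers: C 3.00, H 5.00, O 5.00

C3H5O5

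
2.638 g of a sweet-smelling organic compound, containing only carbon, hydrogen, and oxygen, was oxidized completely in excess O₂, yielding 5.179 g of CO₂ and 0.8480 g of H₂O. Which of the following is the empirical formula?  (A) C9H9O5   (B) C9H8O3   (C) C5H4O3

mol C = 5.179 g CO₂ ÷ 44.009 g/mol = 0.11768 mol
mol H = 2 × 0.8480 g H₂O ÷ 18.015 g/mol = 0.094144 mol
mass O = 2.638 − (1.4135 + 0.094897) = 1.1296 g → mol O = 1.1296 ÷ 15.999 = 0.070607 mol
Divide by the smallest (0.070607 mol): C 1.667, H 1.333, O 1.000
Multiplying each by 3 gives whole numbers: C 5.00, H 4.00, O 3.00

(C) C5H4O3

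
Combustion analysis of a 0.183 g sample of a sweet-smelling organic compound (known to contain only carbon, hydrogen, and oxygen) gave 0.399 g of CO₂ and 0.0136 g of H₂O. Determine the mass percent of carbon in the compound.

59.5%

mol C = 0.399 g CO₂ ÷ 44.009 g/mol = 0.009066 mol
mol H = 2 × 0.0136 g H₂O ÷ 18.015 g/mol = 0.001510 mol
mass O = 0.183 − (0.1089 + 0.001522) = 0.07258 g → mol O = 0.07258 ÷ 15.999 = 0.004537 mol
mass % C = 0.1089 g ÷ 0.183 g × 100%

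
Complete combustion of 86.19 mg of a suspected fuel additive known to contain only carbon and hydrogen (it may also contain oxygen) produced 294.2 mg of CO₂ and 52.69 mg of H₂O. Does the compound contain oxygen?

no

mol C = 0.2942 g CO₂ ÷ 44.009 g/mol = 0.0066850 mol
mol H = 2 × 0.05269 g H₂O ÷ 18.015 g/mol = 0.0058496 mol
C and H together account for 0.086190 g — essentially the entire 0.08619 g sample — so the compound contains no oxygen.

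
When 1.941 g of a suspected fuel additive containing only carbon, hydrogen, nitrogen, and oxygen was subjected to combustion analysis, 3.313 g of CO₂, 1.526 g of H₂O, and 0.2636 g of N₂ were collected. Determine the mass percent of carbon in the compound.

46.58%

mol C = 3.313 g CO₂ ÷ 44.009 g/mol = 0.075280 mol
mol H = 2 × 1.526 g H₂O ÷ 18.015 g/mol = 0.16941 mol
mol N = 2 × 0.2636 g N₂ ÷ 28.014 g/mol = 0.018819 mol
mass O = 1.941 − (0.90419 + 0.17077 + 0.26360) = 0.60244 g → mol O = 0.60244 ÷ 15.999 = 0.037655 mol
mass % C = 0.90419 g ÷ 1.941 g × 100%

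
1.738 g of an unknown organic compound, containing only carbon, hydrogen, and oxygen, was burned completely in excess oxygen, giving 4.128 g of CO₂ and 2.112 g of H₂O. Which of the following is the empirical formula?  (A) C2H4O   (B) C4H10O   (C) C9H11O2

(B) C4H10O

mol C = 4.128 g CO₂ ÷ 44.009 g/mol = 0.093799 mol
mol H = 2 × 2.112 g H₂O ÷ 18.015 g/mol = 0.23447 mol
mass O = 1.738 − (1.1266 + 0.23635) = 0.37503 g → mol O = 0.37503 ÷ 15.999 = 0.023441 mol
Divide by the smallest (0.023441 mol): C 4.001, H 10.003, O 1.000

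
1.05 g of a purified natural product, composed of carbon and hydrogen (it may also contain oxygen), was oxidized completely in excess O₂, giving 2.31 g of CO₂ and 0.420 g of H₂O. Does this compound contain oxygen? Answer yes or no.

mol C = 2.31 g CO₂ ÷ 44.009 g/mol = 0.05249 mol
mol H = 2 × 0.420 g H₂O ÷ 18.015 g/mol = 0.04663 mol
C and H account for only 0.6774 g of the 1.05 g sample; the remaining 0.3726 g must be oxygen.

yes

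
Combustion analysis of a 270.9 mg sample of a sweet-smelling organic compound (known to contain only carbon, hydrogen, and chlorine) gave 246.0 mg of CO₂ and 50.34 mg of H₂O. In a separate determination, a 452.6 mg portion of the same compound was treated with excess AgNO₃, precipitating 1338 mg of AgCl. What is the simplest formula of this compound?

CHCl

mol C = 0.2460 g CO₂ ÷ 44.009 g/mol = 0.0055898 mol
mol H = 2 × 0.05034 g H₂O ÷ 18.015 g/mol = 0.0055887 mol
From the AgCl data: mol Cl per gram of compound = (1.338 ÷ 143.318) ÷ 0.4526 = 0.020627 mol/g, so in the 0.2709 g combustion sample mol Cl = 0.0055879 mol
Divide by the smallest (0.0055879 mol): C 1.000, H 1.000, Cl 1.000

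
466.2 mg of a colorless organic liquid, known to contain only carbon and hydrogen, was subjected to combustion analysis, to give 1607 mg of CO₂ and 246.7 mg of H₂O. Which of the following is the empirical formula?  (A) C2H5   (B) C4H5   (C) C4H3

mol C = 1.607 g CO₂ ÷ 44.009 g/mol = 0.036515 mol
mol H = 2 × 0.2467 g H₂O ÷ 18.015 g/mol = 0.027388 mol
Divide by the smallest (0.027388 mol): C 1.333, H 1.000
Multiplying each by 3 gives whole numbers: C 4.00, H 3.00

(C) C4H3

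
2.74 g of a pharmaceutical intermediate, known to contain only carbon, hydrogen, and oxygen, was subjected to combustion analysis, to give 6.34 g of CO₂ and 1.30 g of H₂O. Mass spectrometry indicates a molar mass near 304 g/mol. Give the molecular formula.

C16H16O6

mol C = 6.34 g CO₂ ÷ 44.009 g/mol = 0.1441 mol
mol H = 2 × 1.30 g H₂O ÷ 18.015 g/mol = 0.1443 mol
mass O = 2.74 − (1.730 + 0.1455) = 0.8642 g → mol O = 0.8642 ÷ 15.999 = 0.05402 mol
Divide by the smallest (0.05402 mol): C 2.667, H 2.672, O 1.000
Multiplying each by 3 gives whole numbers: C 8.00, H 8.02, O 3.00
Empirical formula: C8H8O3
Empirical-formula mass = 152.15 g/mol; 304 ÷ 152.15 ≈ 2, so the molecular formula is C16H16O6.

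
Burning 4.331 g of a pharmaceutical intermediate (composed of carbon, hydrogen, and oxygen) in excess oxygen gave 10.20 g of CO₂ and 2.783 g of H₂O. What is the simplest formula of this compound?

C3H4O

mol C = 10.20 g CO₂ ÷ 44.009 g/mol = 0.23177 mol
mol H = 2 × 2.783 g H₂O ÷ 18.015 g/mol = 0.30896 mol
mass O = 4.331 − (2.7838 + 0.31144) = 1.2358 g → mol O = 1.2358 ÷ 15.999 = 0.077240 mol
Divide by the smallest (0.077240 mol): C 3.001, H 4.000, O 1.000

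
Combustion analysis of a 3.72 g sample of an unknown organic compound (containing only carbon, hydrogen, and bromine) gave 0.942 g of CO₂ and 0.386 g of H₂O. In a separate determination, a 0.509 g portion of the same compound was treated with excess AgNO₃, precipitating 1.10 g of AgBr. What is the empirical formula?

mol C = 0.942 g CO₂ ÷ 44.009 g/mol = 0.02140 mol
mol H = 2 × 0.386 g H₂O ÷ 18.015 g/mol = 0.04285 mol
From the AgBr data: mol Br per gram of compound = (1.10 ÷ 187.772) ÷ 0.509 = 0.01151 mol/g, so in the 3.72 g combustion sample mol Br = 0.04281 mol
Divide by the smallest (0.02140 mol): C 1.000, H 2.002, Br 2.000

CH2Br2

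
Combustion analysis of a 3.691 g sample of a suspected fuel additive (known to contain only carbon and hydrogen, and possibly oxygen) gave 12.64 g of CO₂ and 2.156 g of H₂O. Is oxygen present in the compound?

no

mol C = 12.64 g CO₂ ÷ 44.009 g/mol = 0.28721 mol
mol H = 2 × 2.156 g H₂O ÷ 18.015 g/mol = 0.23936 mol
C and H together account for 3.6910 g — essentially the entire 3.691 g sample — so the compound contains no oxygen.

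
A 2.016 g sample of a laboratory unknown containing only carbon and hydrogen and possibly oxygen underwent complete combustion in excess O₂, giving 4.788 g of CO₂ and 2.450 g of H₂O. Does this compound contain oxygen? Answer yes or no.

yes

mol C = 4.788 g CO₂ ÷ 44.009 g/mol = 0.10880 mol
mol H = 2 × 2.450 g H₂O ÷ 18.015 g/mol = 0.27200 mol
C and H account for only 1.5809 g of the 2.016 g sample; the remaining 0.43508 g must be oxygen.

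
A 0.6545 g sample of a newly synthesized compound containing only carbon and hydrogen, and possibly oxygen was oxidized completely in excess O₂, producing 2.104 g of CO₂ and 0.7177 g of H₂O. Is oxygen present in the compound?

no

mol C = 2.104 g CO₂ ÷ 44.009 g/mol = 0.047808 mol
mol H = 2 × 0.7177 g H₂O ÷ 18.015 g/mol = 0.079678 mol
C and H together account for 0.65454 g — essentially the entire 0.6545 g sample — so the compound contains no oxygen.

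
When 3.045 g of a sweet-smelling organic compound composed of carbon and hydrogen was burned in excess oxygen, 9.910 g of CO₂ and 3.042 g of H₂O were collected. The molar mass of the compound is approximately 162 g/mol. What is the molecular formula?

mol C = 9.910 g CO₂ ÷ 44.009 g/mol = 0.22518 mol
mol H = 2 × 3.042 g H₂O ÷ 18.015 g/mol = 0.33772 mol
Divide by the smallest (0.22518 mol): C 1.000, H 1.500
Multiplying each by 2 gives whole numbers: C 2.00, H 3.00
Empirical formula: C2H3
Empirical-formula mass = 27.05 g/mol; 162 ÷ 27.05 ≈ 6, so the molecular formula is C12H18.

C12H18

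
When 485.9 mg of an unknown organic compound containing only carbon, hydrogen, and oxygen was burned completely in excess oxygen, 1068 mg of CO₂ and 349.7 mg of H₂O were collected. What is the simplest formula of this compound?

mol C = 1.068 g CO₂ ÷ 44.009 g/mol = 0.024268 mol
mol H = 2 × 0.3497 g H₂O ÷ 18.015 g/mol = 0.038823 mol
mass O = 0.4859 − (0.29148 + 0.039134) = 0.15529 g → mol O = 0.15529 ÷ 15.999 = 0.0097060 mol
Divide by the smallest (0.0097060 mol): C 2.500, H 4.000, O 1.000
Multiplying each by 2 gives whole numbers: C 5.00, H 8.00, O 2.00

C5H8O2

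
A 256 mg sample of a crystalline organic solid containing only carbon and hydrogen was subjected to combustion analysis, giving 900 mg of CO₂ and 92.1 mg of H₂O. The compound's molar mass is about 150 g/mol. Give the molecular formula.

mol C = 0.900 g CO₂ ÷ 44.009 g/mol = 0.02045 mol
mol H = 2 × 0.0921 g H₂O ÷ 18.015 g/mol = 0.01022 mol
Divide by the smallest (0.01022 mol): C 2.000, H 1.000
Empirical formula: C2H
Empirical-formula mass = 25.03 g/mol; 150 ÷ 25.03 ≈ 6, so the molecular formula is C12H6.

C12H6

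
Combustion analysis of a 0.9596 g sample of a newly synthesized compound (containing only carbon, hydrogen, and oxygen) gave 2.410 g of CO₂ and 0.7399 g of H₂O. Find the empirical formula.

C4H6O

mol C = 2.410 g CO₂ ÷ 44.009 g/mol = 0.054762 mol
mol H = 2 × 0.7399 g H₂O ÷ 18.015 g/mol = 0.082143 mol
mass O = 0.9596 − (0.65774 + 0.082800) = 0.21906 g → mol O = 0.21906 ÷ 15.999 = 0.013692 mol
Divide by the smallest (0.013692 mol): C 4.000, H 5.999, O 1.000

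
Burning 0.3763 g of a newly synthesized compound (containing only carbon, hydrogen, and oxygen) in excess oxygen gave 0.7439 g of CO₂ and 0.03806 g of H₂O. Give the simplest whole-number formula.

mol C = 0.7439 g CO₂ ÷ 44.009 g/mol = 0.016903 mol
mol H = 2 × 0.03806 g H₂O ÷ 18.015 g/mol = 0.0042254 mol
mass O = 0.3763 − (0.20303 + 0.0042592) = 0.16901 g → mol O = 0.16901 ÷ 15.999 = 0.010564 mol
Divide by the smallest (0.0042254 mol): C 4.000, H 1.000, O 2.500
Multiplying each by 2 gives whole numbers: C 8.00, H 2.00, O 5.00

C8H2O5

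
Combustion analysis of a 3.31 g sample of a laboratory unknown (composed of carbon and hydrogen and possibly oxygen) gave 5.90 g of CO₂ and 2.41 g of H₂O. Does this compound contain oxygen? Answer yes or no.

mol C = 5.90 g CO₂ ÷ 44.009 g/mol = 0.1341 mol
mol H = 2 × 2.41 g H₂O ÷ 18.015 g/mol = 0.2676 mol
C and H account for only 1.880 g of the 3.31 g sample; the remaining 1.430 g must be oxygen.

yes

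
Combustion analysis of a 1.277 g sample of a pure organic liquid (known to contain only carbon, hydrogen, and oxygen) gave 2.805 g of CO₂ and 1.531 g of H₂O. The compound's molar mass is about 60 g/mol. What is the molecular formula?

C3H8O

mol C = 2.805 g CO₂ ÷ 44.009 g/mol = 0.063737 mol
mol H = 2 × 1.531 g H₂O ÷ 18.015 g/mol = 0.16997 mol
mass O = 1.277 − (0.76554 + 0.17133) = 0.34013 g → mol O = 0.34013 ÷ 15.999 = 0.021259 mol
Divide by the smallest (0.021259 mol): C 2.998, H 7.995, O 1.000
Empirical formula: C3H8O
Empirical-formula mass = 60.10 g/mol; 60 ÷ 60.10 ≈ 1, so the molecular formula is C3H8O.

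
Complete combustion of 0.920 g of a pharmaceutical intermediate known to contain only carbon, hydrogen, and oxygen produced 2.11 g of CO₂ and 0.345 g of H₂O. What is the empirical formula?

mol C = 2.11 g CO₂ ÷ 44.009 g/mol = 0.04794 mol
mol H = 2 × 0.345 g H₂O ÷ 18.015 g/mol = 0.03830 mol
mass O = 0.920 − (0.5759 + 0.03861) = 0.3055 g → mol O = 0.3055 ÷ 15.999 = 0.01910 mol
Divide by the smallest (0.01910 mol): C 2.511, H 2.006, O 1.000
Multiplying each by 2 gives whole numbers: C 5.02, H 4.01, O 2.00

C5H4O2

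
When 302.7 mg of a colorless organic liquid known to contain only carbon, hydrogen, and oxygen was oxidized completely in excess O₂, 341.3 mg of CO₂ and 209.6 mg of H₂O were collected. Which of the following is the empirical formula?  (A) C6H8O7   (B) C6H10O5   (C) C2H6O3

(C) C2H6O3

mol C = 0.3413 g CO₂ ÷ 44.009 g/mol = 0.0077552 mol
mol H = 2 × 0.2096 g H₂O ÷ 18.015 g/mol = 0.023269 mol
mass O = 0.3027 − (0.093148 + 0.023456) = 0.18610 g → mol O = 0.18610 ÷ 15.999 = 0.011632 mol
Divide by the smallest (0.0077552 mol): C 1.000, H 3.000, O 1.500
Multiplying each by 2 gives whole numbers: C 2.00, H 6.00, O 3.00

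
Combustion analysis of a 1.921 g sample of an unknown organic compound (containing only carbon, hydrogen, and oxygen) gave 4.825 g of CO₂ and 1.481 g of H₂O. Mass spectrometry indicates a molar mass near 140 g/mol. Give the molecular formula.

mol C = 4.825 g CO₂ ÷ 44.009 g/mol = 0.10964 mol
mol H = 2 × 1.481 g H₂O ÷ 18.015 g/mol = 0.16442 mol
mass O = 1.921 − (1.3168 + 0.16573) = 0.43842 g → mol O = 0.43842 ÷ 15.999 = 0.027403 mol
Divide by the smallest (0.027403 mol): C 4.001, H 6.000, O 1.000
Empirical formula: C4H6O
Empirical-formula mass = 70.09 g/mol; 140 ÷ 70.09 ≈ 2, so the molecular formula is C8H12O2.

C8H12O2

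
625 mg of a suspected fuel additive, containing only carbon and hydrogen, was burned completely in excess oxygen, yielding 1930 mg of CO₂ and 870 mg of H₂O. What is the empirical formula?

C5H11

mol C = 1.93 g CO₂ ÷ 44.009 g/mol = 0.04385 mol
mol H = 2 × 0.870 g H₂O ÷ 18.015 g/mol = 0.09659 mol
Divide by the smallest (0.04385 mol): C 1.000, H 2.202
Multiplying each by 5 gives whole numbers: C 5.00, H 11.01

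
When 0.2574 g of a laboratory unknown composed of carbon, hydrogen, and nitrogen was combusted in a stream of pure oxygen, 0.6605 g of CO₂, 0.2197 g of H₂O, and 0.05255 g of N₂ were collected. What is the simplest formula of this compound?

C8H13N2

mol C = 0.6605 g CO₂ ÷ 44.009 g/mol = 0.015008 mol
mol H = 2 × 0.2197 g H₂O ÷ 18.015 g/mol = 0.024391 mol
mol N = 2 × 0.05255 g N₂ ÷ 28.014 g/mol = 0.0037517 mol
Divide by the smallest (0.0037517 mol): C 4.000, H 6.501, N 1.000
Multiplying each by 2 gives whole numbers: C 8.00, H 13.00, N 2.00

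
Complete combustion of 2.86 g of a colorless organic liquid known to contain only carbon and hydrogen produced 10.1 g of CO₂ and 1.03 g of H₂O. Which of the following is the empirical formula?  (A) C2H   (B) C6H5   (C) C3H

mol C = 10.1 g CO₂ ÷ 44.009 g/mol = 0.2295 mol
mol H = 2 × 1.03 g H₂O ÷ 18.015 g/mol = 0.1143 mol
Divide by the smallest (0.1143 mol): C 2.007, H 1.000

(A) C2H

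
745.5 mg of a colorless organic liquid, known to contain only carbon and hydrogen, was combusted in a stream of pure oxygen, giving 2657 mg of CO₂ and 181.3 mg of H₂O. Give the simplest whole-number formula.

mol C = 2.657 g CO₂ ÷ 44.009 g/mol = 0.060374 mol
mol H = 2 × 0.1813 g H₂O ÷ 18.015 g/mol = 0.020128 mol
Divide by the smallest (0.020128 mol): C 3.000, H 1.000

C3H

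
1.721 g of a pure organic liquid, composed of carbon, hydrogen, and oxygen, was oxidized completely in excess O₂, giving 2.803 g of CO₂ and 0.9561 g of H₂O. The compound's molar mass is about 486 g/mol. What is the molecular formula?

mol C = 2.803 g CO₂ ÷ 44.009 g/mol = 0.063692 mol
mol H = 2 × 0.9561 g H₂O ÷ 18.015 g/mol = 0.10614 mol
mass O = 1.721 − (0.76500 + 0.10699) = 0.84901 g → mol O = 0.84901 ÷ 15.999 = 0.053066 mol
Divide by the smallest (0.053066 mol): C 1.200, H 2.000, O 1.000
Multiplying each by 5 gives whole numbers: C 6.00, H 10.00, O 5.00
Empirical formula: C6H10O5
Empirical-formula mass = 162.14 g/mol; 486 ÷ 162.14 ≈ 3, so the molecular formula is C18H30O15.

C18H30O15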